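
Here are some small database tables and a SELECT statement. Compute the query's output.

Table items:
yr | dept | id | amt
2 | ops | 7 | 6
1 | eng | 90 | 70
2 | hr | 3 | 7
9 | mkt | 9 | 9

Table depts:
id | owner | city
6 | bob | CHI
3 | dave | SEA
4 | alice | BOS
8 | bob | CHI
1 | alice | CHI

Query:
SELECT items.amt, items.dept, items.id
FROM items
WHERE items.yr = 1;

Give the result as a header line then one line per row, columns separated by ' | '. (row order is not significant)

After WHERE (1 rows):
items.yr | items.dept | items.id | items.amt
1 | eng | 90 | 70
After SELECT (1 rows):
items.amt | items.dept | items.id
70 | eng | 90

== RESULT ==
items.amt | items.dept | items.id
70 | eng | 90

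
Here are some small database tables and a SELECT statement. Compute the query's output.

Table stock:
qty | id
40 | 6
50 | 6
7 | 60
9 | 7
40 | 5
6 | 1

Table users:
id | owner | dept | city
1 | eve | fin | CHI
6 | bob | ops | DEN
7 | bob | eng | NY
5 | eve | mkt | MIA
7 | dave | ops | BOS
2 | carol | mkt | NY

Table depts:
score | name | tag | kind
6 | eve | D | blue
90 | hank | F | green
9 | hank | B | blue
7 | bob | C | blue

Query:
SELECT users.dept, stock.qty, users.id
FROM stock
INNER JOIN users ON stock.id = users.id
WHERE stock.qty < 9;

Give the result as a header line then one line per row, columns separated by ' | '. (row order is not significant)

== RESULT ==
users.dept | stock.qty | users.id
fin | 6 | 1

Derivation:
After JOIN users (6 rows):
stock.qty | stock.id | users.id | users.owner | users.dept | users.city
40 | 6 | 6 | bob | ops | DEN
50 | 6 | 6 | bob | ops | DEN
9 | 7 | 7 | bob | eng | NY
9 | 7 | 7 | dave | ops | BOS
40 | 5 | 5 | eve | mkt | MIA
6 | 1 | 1 | eve | fin | CHI
After WHERE (1 rows):
stock.qty | stock.id | users.id | users.owner | users.dept | users.city
6 | 1 | 1 | eve | fin | CHI
After SELECT (1 rows):
users.dept | stock.qty | users.id
fin | 6 | 1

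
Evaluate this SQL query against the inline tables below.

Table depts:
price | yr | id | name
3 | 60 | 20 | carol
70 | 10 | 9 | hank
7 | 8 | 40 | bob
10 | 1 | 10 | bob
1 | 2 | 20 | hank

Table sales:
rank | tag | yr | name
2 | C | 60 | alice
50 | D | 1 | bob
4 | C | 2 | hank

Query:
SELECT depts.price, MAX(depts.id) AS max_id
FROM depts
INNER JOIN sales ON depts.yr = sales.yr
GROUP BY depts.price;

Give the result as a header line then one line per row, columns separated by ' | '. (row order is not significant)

After JOIN sales (3 rows):
depts.price | depts.yr | depts.id | depts.name | sales.rank | sales.tag | sales.yr | sales.name
3 | 60 | 20 | carol | 2 | C | 60 | alice
10 | 1 | 10 | bob | 50 | D | 1 | bob
1 | 2 | 20 | hank | 4 | C | 2 | hank
After GROUP BY (3 rows):
depts.price | max_id
3 | 20
10 | 10
1 | 20

== RESULT ==
depts.price | max_id
3 | 20
10 | 10
1 | 20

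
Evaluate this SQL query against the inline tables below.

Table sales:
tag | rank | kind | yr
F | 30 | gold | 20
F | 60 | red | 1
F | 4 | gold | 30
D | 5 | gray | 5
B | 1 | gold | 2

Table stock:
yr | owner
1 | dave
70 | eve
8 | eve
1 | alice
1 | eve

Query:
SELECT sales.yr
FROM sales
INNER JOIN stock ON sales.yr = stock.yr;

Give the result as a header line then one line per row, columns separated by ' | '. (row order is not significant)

== RESULT ==
sales.yr
1
1
1

Derivation:
After JOIN stock (3 rows):
sales.tag | sales.rank | sales.kind | sales.yr | stock.yr | stock.owner
F | 60 | red | 1 | 1 | dave
F | 60 | red | 1 | 1 | alice
F | 60 | red | 1 | 1 | eve
After SELECT (3 rows):
sales.yr
1
1
1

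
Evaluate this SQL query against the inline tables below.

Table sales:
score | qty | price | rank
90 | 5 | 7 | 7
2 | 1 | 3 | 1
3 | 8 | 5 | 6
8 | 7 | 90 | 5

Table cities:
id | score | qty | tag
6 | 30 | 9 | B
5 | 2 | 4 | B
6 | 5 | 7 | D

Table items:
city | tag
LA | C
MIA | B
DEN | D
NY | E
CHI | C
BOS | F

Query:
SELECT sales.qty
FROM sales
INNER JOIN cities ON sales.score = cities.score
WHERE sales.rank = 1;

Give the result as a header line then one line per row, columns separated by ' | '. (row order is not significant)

After JOIN cities (1 rows):
sales.score | sales.qty | sales.price | sales.rank | cities.id | cities.score | cities.qty | cities.tag
2 | 1 | 3 | 1 | 5 | 2 | 4 | B
After WHERE (1 rows):
sales.score | sales.qty | sales.price | sales.rank | cities.id | cities.score | cities.qty | cities.tag
2 | 1 | 3 | 1 | 5 | 2 | 4 | B
After SELECT (1 rows):
sales.qty
1

== RESULT ==
sales.qty
1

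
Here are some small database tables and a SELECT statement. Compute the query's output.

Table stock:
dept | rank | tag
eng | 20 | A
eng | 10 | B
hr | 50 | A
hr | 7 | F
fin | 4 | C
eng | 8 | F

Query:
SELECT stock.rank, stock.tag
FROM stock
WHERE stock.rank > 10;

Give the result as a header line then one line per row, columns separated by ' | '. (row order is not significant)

== RESULT ==
stock.rank | stock.tag
20 | A
50 | A

Derivation:
After WHERE (2 rows):
stock.dept | stock.rank | stock.tag
eng | 20 | A
hr | 50 | A
After SELECT (2 rows):
stock.rank | stock.tag
20 | A
50 | A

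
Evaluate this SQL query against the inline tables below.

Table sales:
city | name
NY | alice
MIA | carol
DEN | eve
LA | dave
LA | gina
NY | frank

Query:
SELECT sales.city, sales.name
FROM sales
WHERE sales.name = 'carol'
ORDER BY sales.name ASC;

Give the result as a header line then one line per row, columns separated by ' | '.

== RESULT ==
sales.city | sales.name
MIA | carol

Derivation:
After WHERE (1 rows):
sales.city | sales.name
MIA | carol
After SELECT (1 rows):
sales.city | sales.name
MIA | carol
After ORDER BY (1 rows):
sales.city | sales.name
MIA | carol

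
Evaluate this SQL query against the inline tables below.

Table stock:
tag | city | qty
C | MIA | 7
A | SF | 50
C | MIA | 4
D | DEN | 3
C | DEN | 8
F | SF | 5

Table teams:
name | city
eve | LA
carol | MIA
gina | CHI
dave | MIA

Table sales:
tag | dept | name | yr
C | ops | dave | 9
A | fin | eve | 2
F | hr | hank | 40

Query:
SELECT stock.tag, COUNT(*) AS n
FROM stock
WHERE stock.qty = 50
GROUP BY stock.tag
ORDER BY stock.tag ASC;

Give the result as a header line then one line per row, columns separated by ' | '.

== RESULT ==
stock.tag | n
A | 1

Derivation:
After WHERE (1 rows):
stock.tag | stock.city | stock.qty
A | SF | 50
After GROUP BY (1 rows):
stock.tag | n
A | 1
After ORDER BY (1 rows):
stock.tag | n
A | 1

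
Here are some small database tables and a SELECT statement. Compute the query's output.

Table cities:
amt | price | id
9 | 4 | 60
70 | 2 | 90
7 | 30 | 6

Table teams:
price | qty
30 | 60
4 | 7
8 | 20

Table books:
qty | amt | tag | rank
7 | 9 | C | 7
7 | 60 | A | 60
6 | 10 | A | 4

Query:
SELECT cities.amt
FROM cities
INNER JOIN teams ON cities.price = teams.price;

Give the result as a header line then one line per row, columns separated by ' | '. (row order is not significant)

After JOIN teams (2 rows):
cities.amt | cities.price | cities.id | teams.price | teams.qty
9 | 4 | 60 | 4 | 7
7 | 30 | 6 | 30 | 60
After SELECT (2 rows):
cities.amt
9
7

== RESULT ==
cities.amt
9
7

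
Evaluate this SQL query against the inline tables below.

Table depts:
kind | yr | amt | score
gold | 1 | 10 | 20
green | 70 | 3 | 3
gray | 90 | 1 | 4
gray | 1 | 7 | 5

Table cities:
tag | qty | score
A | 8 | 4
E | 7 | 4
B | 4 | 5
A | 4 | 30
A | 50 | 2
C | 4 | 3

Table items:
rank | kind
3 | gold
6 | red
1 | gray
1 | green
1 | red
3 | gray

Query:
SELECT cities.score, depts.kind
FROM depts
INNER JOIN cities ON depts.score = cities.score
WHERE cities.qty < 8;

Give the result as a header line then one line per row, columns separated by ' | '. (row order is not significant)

After JOIN cities (4 rows):
depts.kind | depts.yr | depts.amt | depts.score | cities.tag | cities.qty | cities.score
green | 70 | 3 | 3 | C | 4 | 3
gray | 90 | 1 | 4 | A | 8 | 4
gray | 90 | 1 | 4 | E | 7 | 4
gray | 1 | 7 | 5 | B | 4 | 5
After WHERE (3 rows):
depts.kind | depts.yr | depts.amt | depts.score | cities.tag | cities.qty | cities.score
green | 70 | 3 | 3 | C | 4 | 3
gray | 90 | 1 | 4 | E | 7 | 4
gray | 1 | 7 | 5 | B | 4 | 5
After SELECT (3 rows):
cities.score | depts.kind
3 | green
4 | gray
5 | gray

== RESULT ==
cities.score | depts.kind
3 | green
4 | gray
5 | gray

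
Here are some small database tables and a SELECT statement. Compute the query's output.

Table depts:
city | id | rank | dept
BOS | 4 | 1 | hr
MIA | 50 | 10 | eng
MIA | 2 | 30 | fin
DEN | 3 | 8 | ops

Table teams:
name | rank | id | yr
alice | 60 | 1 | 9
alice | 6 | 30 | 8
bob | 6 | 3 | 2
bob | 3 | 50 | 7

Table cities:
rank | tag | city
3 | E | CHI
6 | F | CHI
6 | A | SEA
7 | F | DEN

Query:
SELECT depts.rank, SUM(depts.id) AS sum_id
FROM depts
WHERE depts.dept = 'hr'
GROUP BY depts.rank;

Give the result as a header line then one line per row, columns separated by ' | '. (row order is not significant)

== RESULT ==
depts.rank | sum_id
1 | 4

Derivation:
After WHERE (1 rows):
depts.city | depts.id | depts.rank | depts.dept
BOS | 4 | 1 | hr
After GROUP BY (1 rows):
depts.rank | sum_id
1 | 4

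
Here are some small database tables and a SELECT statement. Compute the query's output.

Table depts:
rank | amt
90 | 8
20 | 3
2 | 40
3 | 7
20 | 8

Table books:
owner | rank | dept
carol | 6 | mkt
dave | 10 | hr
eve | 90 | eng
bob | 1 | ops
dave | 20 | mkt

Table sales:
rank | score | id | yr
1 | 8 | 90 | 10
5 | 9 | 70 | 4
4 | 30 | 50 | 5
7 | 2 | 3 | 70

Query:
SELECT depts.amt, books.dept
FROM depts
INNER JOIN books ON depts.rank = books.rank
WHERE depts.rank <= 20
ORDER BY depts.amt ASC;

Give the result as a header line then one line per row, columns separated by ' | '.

After JOIN books (3 rows):
depts.rank | depts.amt | books.owner | books.rank | books.dept
90 | 8 | eve | 90 | eng
20 | 3 | dave | 20 | mkt
20 | 8 | dave | 20 | mkt
After WHERE (2 rows):
depts.rank | depts.amt | books.owner | books.rank | books.dept
20 | 3 | dave | 20 | mkt
20 | 8 | dave | 20 | mkt
After SELECT (2 rows):
depts.amt | books.dept
3 | mkt
8 | mkt
After ORDER BY (2 rows):
depts.amt | books.dept
3 | mkt
8 | mkt

== RESULT ==
depts.amt | books.dept
3 | mkt
8 | mkt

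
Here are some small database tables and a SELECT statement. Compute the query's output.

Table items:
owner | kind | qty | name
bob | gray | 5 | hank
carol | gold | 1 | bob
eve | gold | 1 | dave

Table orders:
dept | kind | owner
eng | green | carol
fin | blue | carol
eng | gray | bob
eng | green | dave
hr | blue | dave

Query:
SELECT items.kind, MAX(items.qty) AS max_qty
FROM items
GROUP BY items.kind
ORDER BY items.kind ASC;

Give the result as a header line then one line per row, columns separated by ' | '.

== RESULT ==
items.kind | max_qty
gold | 1
gray | 5

Derivation:
After GROUP BY (2 rows):
items.kind | max_qty
gray | 5
gold | 1
After ORDER BY (2 rows):
items.kind | max_qty
gold | 1
gray | 5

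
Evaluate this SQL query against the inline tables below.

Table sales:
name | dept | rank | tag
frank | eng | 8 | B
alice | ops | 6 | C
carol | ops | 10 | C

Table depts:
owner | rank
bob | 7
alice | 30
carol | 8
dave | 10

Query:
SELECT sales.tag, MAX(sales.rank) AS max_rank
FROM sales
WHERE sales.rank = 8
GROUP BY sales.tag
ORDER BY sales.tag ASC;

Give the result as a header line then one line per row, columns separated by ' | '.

After WHERE (1 rows):
sales.name | sales.dept | sales.rank | sales.tag
frank | eng | 8 | B
After GROUP BY (1 rows):
sales.tag | max_rank
B | 8
After ORDER BY (1 rows):
sales.tag | max_rank
B | 8

== RESULT ==
sales.tag | max_rank
B | 8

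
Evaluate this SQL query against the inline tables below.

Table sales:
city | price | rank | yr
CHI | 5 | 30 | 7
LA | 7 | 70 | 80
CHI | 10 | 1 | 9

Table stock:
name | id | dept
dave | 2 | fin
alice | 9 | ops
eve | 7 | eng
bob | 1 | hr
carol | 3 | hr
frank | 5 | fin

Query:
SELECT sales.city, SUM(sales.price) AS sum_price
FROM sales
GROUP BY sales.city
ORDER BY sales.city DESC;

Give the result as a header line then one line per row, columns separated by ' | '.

After GROUP BY (2 rows):
sales.city | sum_price
CHI | 15
LA | 7
After ORDER BY (2 rows):
sales.city | sum_price
LA | 7
CHI | 15

== RESULT ==
sales.city | sum_price
LA | 7
CHI | 15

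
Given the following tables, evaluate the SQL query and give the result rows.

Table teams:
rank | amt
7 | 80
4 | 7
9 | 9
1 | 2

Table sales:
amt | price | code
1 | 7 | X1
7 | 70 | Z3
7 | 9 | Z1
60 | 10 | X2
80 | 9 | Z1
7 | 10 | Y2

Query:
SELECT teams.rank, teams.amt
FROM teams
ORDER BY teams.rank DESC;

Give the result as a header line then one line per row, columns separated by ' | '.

After SELECT (4 rows):
teams.rank | teams.amt
7 | 80
4 | 7
9 | 9
1 | 2
After ORDER BY (4 rows):
teams.rank | teams.amt
9 | 9
7 | 80
4 | 7
1 | 2

== RESULT ==
teams.rank | teams.amt
9 | 9
7 | 80
4 | 7
1 | 2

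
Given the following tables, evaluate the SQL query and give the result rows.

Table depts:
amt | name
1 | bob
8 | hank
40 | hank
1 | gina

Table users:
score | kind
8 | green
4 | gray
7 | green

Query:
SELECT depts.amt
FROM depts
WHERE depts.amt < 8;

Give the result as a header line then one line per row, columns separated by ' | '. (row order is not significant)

After WHERE (2 rows):
depts.amt | depts.name
1 | bob
1 | gina
After SELECT (2 rows):
depts.amt
1
1

== RESULT ==
depts.amt
1
1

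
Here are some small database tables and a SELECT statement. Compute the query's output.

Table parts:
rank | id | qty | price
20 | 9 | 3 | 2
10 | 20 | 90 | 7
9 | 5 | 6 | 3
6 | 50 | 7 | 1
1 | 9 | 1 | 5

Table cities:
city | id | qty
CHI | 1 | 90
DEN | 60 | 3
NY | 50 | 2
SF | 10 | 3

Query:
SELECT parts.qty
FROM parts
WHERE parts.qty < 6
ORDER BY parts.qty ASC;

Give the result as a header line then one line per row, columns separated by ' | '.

After WHERE (2 rows):
parts.rank | parts.id | parts.qty | parts.price
20 | 9 | 3 | 2
1 | 9 | 1 | 5
After SELECT (2 rows):
parts.qty
3
1
After ORDER BY (2 rows):
parts.qty
1
3

== RESULT ==
parts.qty
1
3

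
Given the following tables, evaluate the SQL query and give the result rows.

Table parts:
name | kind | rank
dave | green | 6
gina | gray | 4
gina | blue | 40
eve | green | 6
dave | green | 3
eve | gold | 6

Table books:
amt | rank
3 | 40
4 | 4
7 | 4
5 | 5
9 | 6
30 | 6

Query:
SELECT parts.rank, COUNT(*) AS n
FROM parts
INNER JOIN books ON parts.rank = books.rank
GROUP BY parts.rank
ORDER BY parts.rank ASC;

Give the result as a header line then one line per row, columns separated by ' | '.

After JOIN books (9 rows):
parts.name | parts.kind | parts.rank | books.amt | books.rank
dave | green | 6 | 9 | 6
dave | green | 6 | 30 | 6
gina | gray | 4 | 4 | 4
gina | gray | 4 | 7 | 4
gina | blue | 40 | 3 | 40
eve | green | 6 | 9 | 6
eve | green | 6 | 30 | 6
eve | gold | 6 | 9 | 6
eve | gold | 6 | 30 | 6
After GROUP BY (3 rows):
parts.rank | n
6 | 6
4 | 2
40 | 1
After ORDER BY (3 rows):
parts.rank | n
4 | 2
6 | 6
40 | 1

== RESULT ==
parts.rank | n
4 | 2
6 | 6
40 | 1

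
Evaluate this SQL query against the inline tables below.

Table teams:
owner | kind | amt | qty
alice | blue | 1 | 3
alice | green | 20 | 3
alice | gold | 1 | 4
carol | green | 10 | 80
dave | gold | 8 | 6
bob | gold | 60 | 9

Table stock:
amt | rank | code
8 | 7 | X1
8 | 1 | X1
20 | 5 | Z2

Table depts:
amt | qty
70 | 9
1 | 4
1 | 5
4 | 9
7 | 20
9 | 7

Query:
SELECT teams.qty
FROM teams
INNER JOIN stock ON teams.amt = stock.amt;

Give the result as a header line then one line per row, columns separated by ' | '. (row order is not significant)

== RESULT ==
teams.qty
3
6
6

Derivation:
After JOIN stock (3 rows):
teams.owner | teams.kind | teams.amt | teams.qty | stock.amt | stock.rank | stock.code
alice | green | 20 | 3 | 20 | 5 | Z2
dave | gold | 8 | 6 | 8 | 7 | X1
dave | gold | 8 | 6 | 8 | 1 | X1
After SELECT (3 rows):
teams.qty
3
6
6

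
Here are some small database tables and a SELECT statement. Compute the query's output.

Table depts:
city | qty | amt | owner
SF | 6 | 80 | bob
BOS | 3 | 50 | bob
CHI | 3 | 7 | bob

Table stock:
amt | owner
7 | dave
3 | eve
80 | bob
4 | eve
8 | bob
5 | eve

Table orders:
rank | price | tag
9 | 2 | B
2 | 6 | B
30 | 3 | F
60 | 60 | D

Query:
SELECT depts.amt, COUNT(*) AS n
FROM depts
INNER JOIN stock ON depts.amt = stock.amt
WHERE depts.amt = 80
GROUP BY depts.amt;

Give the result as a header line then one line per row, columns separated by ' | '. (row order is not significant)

After JOIN stock (2 rows):
depts.city | depts.qty | depts.amt | depts.owner | stock.amt | stock.owner
SF | 6 | 80 | bob | 80 | bob
CHI | 3 | 7 | bob | 7 | dave
After WHERE (1 rows):
depts.city | depts.qty | depts.amt | depts.owner | stock.amt | stock.owner
SF | 6 | 80 | bob | 80 | bob
After GROUP BY (1 rows):
depts.amt | n
80 | 1

== RESULT ==
depts.amt | n
80 | 1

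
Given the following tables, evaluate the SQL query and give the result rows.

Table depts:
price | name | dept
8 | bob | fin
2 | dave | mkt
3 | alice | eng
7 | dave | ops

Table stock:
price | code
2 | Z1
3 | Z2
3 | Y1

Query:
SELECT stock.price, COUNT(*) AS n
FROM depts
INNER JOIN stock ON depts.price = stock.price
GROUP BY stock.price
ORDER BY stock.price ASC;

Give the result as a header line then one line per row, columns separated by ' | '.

After JOIN stock (3 rows):
depts.price | depts.name | depts.dept | stock.price | stock.code
2 | dave | mkt | 2 | Z1
3 | alice | eng | 3 | Z2
3 | alice | eng | 3 | Y1
After GROUP BY (2 rows):
stock.price | n
2 | 1
3 | 2
After ORDER BY (2 rows):
stock.price | n
2 | 1
3 | 2

== RESULT ==
stock.price | n
2 | 1
3 | 2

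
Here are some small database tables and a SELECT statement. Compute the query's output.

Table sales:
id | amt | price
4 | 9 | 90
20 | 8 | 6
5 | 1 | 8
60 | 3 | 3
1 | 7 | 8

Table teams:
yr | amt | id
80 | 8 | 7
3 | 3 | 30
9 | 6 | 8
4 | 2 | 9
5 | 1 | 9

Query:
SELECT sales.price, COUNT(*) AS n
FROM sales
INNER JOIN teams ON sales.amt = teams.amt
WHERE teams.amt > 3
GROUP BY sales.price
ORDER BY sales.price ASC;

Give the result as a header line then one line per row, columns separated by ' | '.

== RESULT ==
sales.price | n
6 | 1

Derivation:
After JOIN teams (3 rows):
sales.id | sales.amt | sales.price | teams.yr | teams.amt | teams.id
20 | 8 | 6 | 80 | 8 | 7
5 | 1 | 8 | 5 | 1 | 9
60 | 3 | 3 | 3 | 3 | 30
After WHERE (1 rows):
sales.id | sales.amt | sales.price | teams.yr | teams.amt | teams.id
20 | 8 | 6 | 80 | 8 | 7
After GROUP BY (1 rows):
sales.price | n
6 | 1
After ORDER BY (1 rows):
sales.price | n
6 | 1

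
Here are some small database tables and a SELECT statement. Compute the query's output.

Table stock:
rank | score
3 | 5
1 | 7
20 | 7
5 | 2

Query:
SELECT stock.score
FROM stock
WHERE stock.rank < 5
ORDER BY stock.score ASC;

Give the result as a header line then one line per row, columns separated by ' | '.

== RESULT ==
stock.score
5
7

Derivation:
After WHERE (2 rows):
stock.rank | stock.score
3 | 5
1 | 7
After SELECT (2 rows):
stock.score
5
7
After ORDER BY (2 rows):
stock.score
5
7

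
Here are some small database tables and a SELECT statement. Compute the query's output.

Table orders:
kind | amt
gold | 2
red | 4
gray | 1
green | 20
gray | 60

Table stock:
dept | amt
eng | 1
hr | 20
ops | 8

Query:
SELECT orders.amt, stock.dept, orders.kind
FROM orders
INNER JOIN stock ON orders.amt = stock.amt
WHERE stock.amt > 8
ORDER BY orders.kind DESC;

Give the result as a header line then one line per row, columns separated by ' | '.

After JOIN stock (2 rows):
orders.kind | orders.amt | stock.dept | stock.amt
gray | 1 | eng | 1
green | 20 | hr | 20
After WHERE (1 rows):
orders.kind | orders.amt | stock.dept | stock.amt
green | 20 | hr | 20
After SELECT (1 rows):
orders.amt | stock.dept | orders.kind
20 | hr | green
After ORDER BY (1 rows):
orders.amt | stock.dept | orders.kind
20 | hr | green

== RESULT ==
orders.amt | stock.dept | orders.kind
20 | hr | green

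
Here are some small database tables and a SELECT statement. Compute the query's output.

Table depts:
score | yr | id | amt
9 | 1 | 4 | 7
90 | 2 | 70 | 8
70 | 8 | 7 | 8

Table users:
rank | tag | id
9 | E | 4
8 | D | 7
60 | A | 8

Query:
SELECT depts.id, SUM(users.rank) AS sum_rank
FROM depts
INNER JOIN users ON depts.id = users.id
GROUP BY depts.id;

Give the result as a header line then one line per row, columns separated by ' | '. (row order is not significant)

== RESULT ==
depts.id | sum_rank
4 | 9
7 | 8

Derivation:
After JOIN users (2 rows):
depts.score | depts.yr | depts.id | depts.amt | users.rank | users.tag | users.id
9 | 1 | 4 | 7 | 9 | E | 4
70 | 8 | 7 | 8 | 8 | D | 7
After GROUP BY (2 rows):
depts.id | sum_rank
4 | 9
7 | 8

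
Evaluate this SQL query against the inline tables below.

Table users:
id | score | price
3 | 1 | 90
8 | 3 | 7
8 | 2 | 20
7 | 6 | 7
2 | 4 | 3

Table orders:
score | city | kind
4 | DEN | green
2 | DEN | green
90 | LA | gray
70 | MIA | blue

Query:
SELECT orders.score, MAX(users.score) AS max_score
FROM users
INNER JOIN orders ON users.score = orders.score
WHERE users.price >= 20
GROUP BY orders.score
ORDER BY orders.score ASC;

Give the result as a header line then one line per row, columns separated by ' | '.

After JOIN orders (2 rows):
users.id | users.score | users.price | orders.score | orders.city | orders.kind
8 | 2 | 20 | 2 | DEN | green
2 | 4 | 3 | 4 | DEN | green
After WHERE (1 rows):
users.id | users.score | users.price | orders.score | orders.city | orders.kind
8 | 2 | 20 | 2 | DEN | green
After GROUP BY (1 rows):
orders.score | max_score
2 | 2
After ORDER BY (1 rows):
orders.score | max_score
2 | 2

== RESULT ==
orders.score | max_score
2 | 2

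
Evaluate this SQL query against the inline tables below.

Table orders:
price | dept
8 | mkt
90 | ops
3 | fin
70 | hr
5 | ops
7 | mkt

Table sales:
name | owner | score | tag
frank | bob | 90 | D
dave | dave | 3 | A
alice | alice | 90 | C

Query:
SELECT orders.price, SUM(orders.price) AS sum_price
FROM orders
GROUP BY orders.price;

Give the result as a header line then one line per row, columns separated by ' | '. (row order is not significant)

After GROUP BY (6 rows):
orders.price | sum_price
8 | 8
90 | 90
3 | 3
70 | 70
5 | 5
7 | 7

== RESULT ==
orders.price | sum_price
8 | 8
90 | 90
3 | 3
70 | 70
5 | 5
7 | 7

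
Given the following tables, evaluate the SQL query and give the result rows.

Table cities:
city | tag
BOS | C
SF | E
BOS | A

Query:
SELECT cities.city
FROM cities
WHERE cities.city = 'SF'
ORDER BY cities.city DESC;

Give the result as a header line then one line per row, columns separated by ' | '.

After WHERE (1 rows):
cities.city | cities.tag
SF | E
After SELECT (1 rows):
cities.city
SF
After ORDER BY (1 rows):
cities.city
SF

== RESULT ==
cities.city
SF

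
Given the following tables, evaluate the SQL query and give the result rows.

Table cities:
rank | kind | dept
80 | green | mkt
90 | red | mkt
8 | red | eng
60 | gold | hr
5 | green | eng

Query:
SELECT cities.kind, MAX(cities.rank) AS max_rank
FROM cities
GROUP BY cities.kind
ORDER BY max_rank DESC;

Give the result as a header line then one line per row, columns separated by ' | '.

== RESULT ==
cities.kind | max_rank
red | 90
green | 80
gold | 60

Derivation:
After GROUP BY (3 rows):
cities.kind | max_rank
green | 80
red | 90
gold | 60
After ORDER BY (3 rows):
cities.kind | max_rank
red | 90
green | 80
gold | 60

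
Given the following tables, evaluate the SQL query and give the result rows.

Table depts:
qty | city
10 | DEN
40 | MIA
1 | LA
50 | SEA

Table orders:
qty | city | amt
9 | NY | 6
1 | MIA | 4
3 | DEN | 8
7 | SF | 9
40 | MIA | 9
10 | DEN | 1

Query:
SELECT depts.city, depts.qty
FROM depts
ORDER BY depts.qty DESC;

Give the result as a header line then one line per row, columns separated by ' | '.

After SELECT (4 rows):
depts.city | depts.qty
DEN | 10
MIA | 40
LA | 1
SEA | 50
After ORDER BY (4 rows):
depts.city | depts.qty
SEA | 50
MIA | 40
DEN | 10
LA | 1

== RESULT ==
depts.city | depts.qty
SEA | 50
MIA | 40
DEN | 10
LA | 1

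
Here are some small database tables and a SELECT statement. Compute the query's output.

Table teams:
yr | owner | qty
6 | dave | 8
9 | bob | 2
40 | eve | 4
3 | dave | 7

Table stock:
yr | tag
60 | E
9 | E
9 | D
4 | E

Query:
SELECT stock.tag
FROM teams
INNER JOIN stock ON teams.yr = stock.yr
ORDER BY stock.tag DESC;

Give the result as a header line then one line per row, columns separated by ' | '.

== RESULT ==
stock.tag
E
D

Derivation:
After JOIN stock (2 rows):
teams.yr | teams.owner | teams.qty | stock.yr | stock.tag
9 | bob | 2 | 9 | E
9 | bob | 2 | 9 | D
After SELECT (2 rows):
stock.tag
E
D
After ORDER BY (2 rows):
stock.tag
E
D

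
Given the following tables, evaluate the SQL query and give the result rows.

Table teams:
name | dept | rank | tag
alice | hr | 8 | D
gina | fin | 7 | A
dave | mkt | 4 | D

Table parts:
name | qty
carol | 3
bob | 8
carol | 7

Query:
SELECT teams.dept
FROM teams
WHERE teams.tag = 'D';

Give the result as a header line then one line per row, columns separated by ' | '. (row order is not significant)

== RESULT ==
teams.dept
hr
mkt

Derivation:
After WHERE (2 rows):
teams.name | teams.dept | teams.rank | teams.tag
alice | hr | 8 | D
dave | mkt | 4 | D
After SELECT (2 rows):
teams.dept
hr
mkt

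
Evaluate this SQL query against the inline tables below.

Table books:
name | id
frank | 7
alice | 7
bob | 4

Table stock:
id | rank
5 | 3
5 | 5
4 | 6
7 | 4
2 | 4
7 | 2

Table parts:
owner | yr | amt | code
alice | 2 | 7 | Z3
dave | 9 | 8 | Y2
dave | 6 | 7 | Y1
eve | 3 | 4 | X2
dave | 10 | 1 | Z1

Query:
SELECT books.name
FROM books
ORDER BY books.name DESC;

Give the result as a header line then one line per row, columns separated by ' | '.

== RESULT ==
books.name
frank
bob
alice

Derivation:
After SELECT (3 rows):
books.name
frank
alice
bob
After ORDER BY (3 rows):
books.name
frank
bob
alice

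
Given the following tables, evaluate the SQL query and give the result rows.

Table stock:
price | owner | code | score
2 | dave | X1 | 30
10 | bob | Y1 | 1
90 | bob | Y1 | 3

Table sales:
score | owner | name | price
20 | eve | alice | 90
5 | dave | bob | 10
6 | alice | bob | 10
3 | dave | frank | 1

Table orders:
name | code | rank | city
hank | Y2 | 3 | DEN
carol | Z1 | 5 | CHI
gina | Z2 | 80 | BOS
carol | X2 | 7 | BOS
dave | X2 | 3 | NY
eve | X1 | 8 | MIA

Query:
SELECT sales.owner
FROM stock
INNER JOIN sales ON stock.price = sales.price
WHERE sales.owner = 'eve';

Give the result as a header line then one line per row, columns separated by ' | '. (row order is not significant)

== RESULT ==
sales.owner
eve

Derivation:
After JOIN sales (3 rows):
stock.price | stock.owner | stock.code | stock.score | sales.score | sales.owner | sales.name | sales.price
10 | bob | Y1 | 1 | 5 | dave | bob | 10
10 | bob | Y1 | 1 | 6 | alice | bob | 10
90 | bob | Y1 | 3 | 20 | eve | alice | 90
After WHERE (1 rows):
stock.price | stock.owner | stock.code | stock.score | sales.score | sales.owner | sales.name | sales.price
90 | bob | Y1 | 3 | 20 | eve | alice | 90
After SELECT (1 rows):
sales.owner
eve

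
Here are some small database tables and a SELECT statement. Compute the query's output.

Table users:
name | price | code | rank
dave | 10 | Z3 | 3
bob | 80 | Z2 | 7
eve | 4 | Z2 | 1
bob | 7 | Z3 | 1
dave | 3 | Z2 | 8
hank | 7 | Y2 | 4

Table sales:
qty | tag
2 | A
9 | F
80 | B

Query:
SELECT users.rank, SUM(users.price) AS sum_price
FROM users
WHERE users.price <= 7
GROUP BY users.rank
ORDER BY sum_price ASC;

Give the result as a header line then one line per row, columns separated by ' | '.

== RESULT ==
users.rank | sum_price
8 | 3
4 | 7
1 | 11

Derivation:
After WHERE (4 rows):
users.name | users.price | users.code | users.rank
eve | 4 | Z2 | 1
bob | 7 | Z3 | 1
dave | 3 | Z2 | 8
hank | 7 | Y2 | 4
After GROUP BY (3 rows):
users.rank | sum_price
1 | 11
8 | 3
4 | 7
After ORDER BY (3 rows):
users.rank | sum_price
8 | 3
4 | 7
1 | 11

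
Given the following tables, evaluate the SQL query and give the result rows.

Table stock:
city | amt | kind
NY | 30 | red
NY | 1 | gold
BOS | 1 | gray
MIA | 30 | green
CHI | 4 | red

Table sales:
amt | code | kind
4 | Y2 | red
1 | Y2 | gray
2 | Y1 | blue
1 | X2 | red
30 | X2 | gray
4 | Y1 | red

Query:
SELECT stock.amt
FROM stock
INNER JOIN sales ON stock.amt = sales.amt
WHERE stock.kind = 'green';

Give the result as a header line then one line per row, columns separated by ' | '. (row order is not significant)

After JOIN sales (8 rows):
stock.city | stock.amt | stock.kind | sales.amt | sales.code | sales.kind
NY | 30 | red | 30 | X2 | gray
NY | 1 | gold | 1 | Y2 | gray
NY | 1 | gold | 1 | X2 | red
BOS | 1 | gray | 1 | Y2 | gray
BOS | 1 | gray | 1 | X2 | red
MIA | 30 | green | 30 | X2 | gray
CHI | 4 | red | 4 | Y2 | red
CHI | 4 | red | 4 | Y1 | red
After WHERE (1 rows):
stock.city | stock.amt | stock.kind | sales.amt | sales.code | sales.kind
MIA | 30 | green | 30 | X2 | gray
After SELECT (1 rows):
stock.amt
30

== RESULT ==
stock.amt
30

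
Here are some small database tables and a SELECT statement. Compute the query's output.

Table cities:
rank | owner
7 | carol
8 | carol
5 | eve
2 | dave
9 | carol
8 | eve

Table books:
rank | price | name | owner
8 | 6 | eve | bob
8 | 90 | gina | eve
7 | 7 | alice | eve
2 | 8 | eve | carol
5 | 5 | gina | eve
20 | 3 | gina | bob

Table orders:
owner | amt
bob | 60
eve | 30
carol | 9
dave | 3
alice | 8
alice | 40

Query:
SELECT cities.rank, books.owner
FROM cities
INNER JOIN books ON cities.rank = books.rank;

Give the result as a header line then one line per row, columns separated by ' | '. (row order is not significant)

After JOIN books (7 rows):
cities.rank | cities.owner | books.rank | books.price | books.name | books.owner
7 | carol | 7 | 7 | alice | eve
8 | carol | 8 | 6 | eve | bob
8 | carol | 8 | 90 | gina | eve
5 | eve | 5 | 5 | gina | eve
2 | dave | 2 | 8 | eve | carol
8 | eve | 8 | 6 | eve | bob
8 | eve | 8 | 90 | gina | eve
After SELECT (7 rows):
cities.rank | books.owner
7 | eve
8 | bob
8 | eve
5 | eve
2 | carol
8 | bob
8 | eve

== RESULT ==
cities.rank | books.owner
7 | eve
8 | bob
8 | eve
5 | eve
2 | carol
8 | bob
8 | eve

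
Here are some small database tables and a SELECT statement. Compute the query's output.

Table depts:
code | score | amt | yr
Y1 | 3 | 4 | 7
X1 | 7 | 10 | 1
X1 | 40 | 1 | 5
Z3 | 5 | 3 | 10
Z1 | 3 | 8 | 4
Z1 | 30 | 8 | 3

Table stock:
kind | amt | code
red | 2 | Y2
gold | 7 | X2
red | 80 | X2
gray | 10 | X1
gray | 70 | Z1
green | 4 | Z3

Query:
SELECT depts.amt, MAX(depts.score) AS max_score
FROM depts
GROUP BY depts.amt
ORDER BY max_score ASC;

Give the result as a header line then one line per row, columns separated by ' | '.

After GROUP BY (5 rows):
depts.amt | max_score
4 | 3
10 | 7
1 | 40
3 | 5
8 | 30
After ORDER BY (5 rows):
depts.amt | max_score
4 | 3
3 | 5
10 | 7
8 | 30
1 | 40

== RESULT ==
depts.amt | max_score
4 | 3
3 | 5
10 | 7
8 | 30
1 | 40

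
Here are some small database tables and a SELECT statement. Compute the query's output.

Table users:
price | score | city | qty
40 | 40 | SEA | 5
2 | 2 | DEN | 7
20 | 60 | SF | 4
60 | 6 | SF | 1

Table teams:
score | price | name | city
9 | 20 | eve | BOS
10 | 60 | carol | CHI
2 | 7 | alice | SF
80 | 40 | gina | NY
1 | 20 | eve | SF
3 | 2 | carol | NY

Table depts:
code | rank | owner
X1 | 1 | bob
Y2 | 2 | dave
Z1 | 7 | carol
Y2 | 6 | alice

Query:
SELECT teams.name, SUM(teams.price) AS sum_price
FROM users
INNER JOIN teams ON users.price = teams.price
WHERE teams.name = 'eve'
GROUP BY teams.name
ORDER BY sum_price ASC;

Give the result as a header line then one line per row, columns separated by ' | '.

== RESULT ==
teams.name | sum_price
eve | 40

Derivation:
After JOIN teams (5 rows):
users.price | users.score | users.city | users.qty | teams.score | teams.price | teams.name | teams.city
40 | 40 | SEA | 5 | 80 | 40 | gina | NY
2 | 2 | DEN | 7 | 3 | 2 | carol | NY
20 | 60 | SF | 4 | 9 | 20 | eve | BOS
20 | 60 | SF | 4 | 1 | 20 | eve | SF
60 | 6 | SF | 1 | 10 | 60 | carol | CHI
After WHERE (2 rows):
users.price | users.score | users.city | users.qty | teams.score | teams.price | teams.name | teams.city
20 | 60 | SF | 4 | 9 | 20 | eve | BOS
20 | 60 | SF | 4 | 1 | 20 | eve | SF
After GROUP BY (1 rows):
teams.name | sum_price
eve | 40
After ORDER BY (1 rows):
teams.name | sum_price
eve | 40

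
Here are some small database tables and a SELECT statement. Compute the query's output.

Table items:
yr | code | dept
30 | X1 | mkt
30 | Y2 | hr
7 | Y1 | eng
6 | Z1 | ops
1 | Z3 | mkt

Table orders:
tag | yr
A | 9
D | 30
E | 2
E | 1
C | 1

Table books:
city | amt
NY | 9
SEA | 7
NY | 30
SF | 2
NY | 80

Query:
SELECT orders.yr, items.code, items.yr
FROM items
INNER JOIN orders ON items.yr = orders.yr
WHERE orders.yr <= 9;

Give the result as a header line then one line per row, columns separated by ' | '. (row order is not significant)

== RESULT ==
orders.yr | items.code | items.yr
1 | Z3 | 1
1 | Z3 | 1

Derivation:
After JOIN orders (4 rows):
items.yr | items.code | items.dept | orders.tag | orders.yr
30 | X1 | mkt | D | 30
30 | Y2 | hr | D | 30
1 | Z3 | mkt | E | 1
1 | Z3 | mkt | C | 1
After WHERE (2 rows):
items.yr | items.code | items.dept | orders.tag | orders.yr
1 | Z3 | mkt | E | 1
1 | Z3 | mkt | C | 1
After SELECT (2 rows):
orders.yr | items.code | items.yr
1 | Z3 | 1
1 | Z3 | 1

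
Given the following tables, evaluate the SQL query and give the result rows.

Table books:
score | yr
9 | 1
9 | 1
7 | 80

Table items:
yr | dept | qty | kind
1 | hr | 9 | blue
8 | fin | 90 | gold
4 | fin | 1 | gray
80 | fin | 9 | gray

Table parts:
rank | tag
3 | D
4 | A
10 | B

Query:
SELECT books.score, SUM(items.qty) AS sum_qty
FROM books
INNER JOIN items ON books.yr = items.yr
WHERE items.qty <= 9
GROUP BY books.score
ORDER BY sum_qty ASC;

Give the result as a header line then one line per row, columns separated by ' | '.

== RESULT ==
books.score | sum_qty
7 | 9
9 | 18

Derivation:
After JOIN items (3 rows):
books.score | books.yr | items.yr | items.dept | items.qty | items.kind
9 | 1 | 1 | hr | 9 | blue
9 | 1 | 1 | hr | 9 | blue
7 | 80 | 80 | fin | 9 | gray
After WHERE (3 rows):
books.score | books.yr | items.yr | items.dept | items.qty | items.kind
9 | 1 | 1 | hr | 9 | blue
9 | 1 | 1 | hr | 9 | blue
7 | 80 | 80 | fin | 9 | gray
After GROUP BY (2 rows):
books.score | sum_qty
9 | 18
7 | 9
After ORDER BY (2 rows):
books.score | sum_qty
7 | 9
9 | 18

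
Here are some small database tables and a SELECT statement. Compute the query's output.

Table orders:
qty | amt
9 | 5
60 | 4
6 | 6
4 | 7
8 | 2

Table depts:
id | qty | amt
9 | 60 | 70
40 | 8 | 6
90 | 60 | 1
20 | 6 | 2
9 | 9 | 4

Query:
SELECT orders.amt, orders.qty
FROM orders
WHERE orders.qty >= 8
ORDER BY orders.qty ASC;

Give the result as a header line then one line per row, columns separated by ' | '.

After WHERE (3 rows):
orders.qty | orders.amt
9 | 5
60 | 4
8 | 2
After SELECT (3 rows):
orders.amt | orders.qty
5 | 9
4 | 60
2 | 8
After ORDER BY (3 rows):
orders.amt | orders.qty
2 | 8
5 | 9
4 | 60

== RESULT ==
orders.amt | orders.qty
2 | 8
5 | 9
4 | 60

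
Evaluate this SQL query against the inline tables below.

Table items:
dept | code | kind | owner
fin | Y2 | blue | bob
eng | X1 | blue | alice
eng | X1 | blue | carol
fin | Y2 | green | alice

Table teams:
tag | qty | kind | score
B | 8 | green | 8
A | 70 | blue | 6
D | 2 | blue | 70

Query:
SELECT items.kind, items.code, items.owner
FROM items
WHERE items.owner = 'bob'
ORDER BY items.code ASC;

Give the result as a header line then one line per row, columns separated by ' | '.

== RESULT ==
items.kind | items.code | items.owner
blue | Y2 | bob

Derivation:
After WHERE (1 rows):
items.dept | items.code | items.kind | items.owner
fin | Y2 | blue | bob
After SELECT (1 rows):
items.kind | items.code | items.owner
blue | Y2 | bob
After ORDER BY (1 rows):
items.kind | items.code | items.owner
blue | Y2 | bob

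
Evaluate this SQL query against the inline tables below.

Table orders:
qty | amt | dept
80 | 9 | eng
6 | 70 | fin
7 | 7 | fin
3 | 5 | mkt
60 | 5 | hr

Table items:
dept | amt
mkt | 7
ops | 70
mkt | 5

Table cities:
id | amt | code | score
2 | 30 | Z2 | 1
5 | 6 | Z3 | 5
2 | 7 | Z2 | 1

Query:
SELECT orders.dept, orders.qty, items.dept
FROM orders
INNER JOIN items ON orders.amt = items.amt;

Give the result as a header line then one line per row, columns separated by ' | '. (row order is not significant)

== RESULT ==
orders.dept | orders.qty | items.dept
fin | 6 | ops
fin | 7 | mkt
mkt | 3 | mkt
hr | 60 | mkt

Derivation:
After JOIN items (4 rows):
orders.qty | orders.amt | orders.dept | items.dept | items.amt
6 | 70 | fin | ops | 70
7 | 7 | fin | mkt | 7
3 | 5 | mkt | mkt | 5
60 | 5 | hr | mkt | 5
After SELECT (4 rows):
orders.dept | orders.qty | items.dept
fin | 6 | ops
fin | 7 | mkt
mkt | 3 | mkt
hr | 60 | mkt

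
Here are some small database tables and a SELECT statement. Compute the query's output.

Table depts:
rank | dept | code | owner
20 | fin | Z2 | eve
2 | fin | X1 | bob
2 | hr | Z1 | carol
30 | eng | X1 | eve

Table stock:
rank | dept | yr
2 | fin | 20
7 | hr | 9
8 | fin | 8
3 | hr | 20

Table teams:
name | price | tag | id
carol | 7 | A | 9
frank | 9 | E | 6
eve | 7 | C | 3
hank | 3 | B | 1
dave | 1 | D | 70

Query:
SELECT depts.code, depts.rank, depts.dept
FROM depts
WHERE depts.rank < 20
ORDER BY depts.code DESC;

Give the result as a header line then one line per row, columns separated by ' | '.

After WHERE (2 rows):
depts.rank | depts.dept | depts.code | depts.owner
2 | fin | X1 | bob
2 | hr | Z1 | carol
After SELECT (2 rows):
depts.code | depts.rank | depts.dept
X1 | 2 | fin
Z1 | 2 | hr
After ORDER BY (2 rows):
depts.code | depts.rank | depts.dept
Z1 | 2 | hr
X1 | 2 | fin

== RESULT ==
depts.code | depts.rank | depts.dept
Z1 | 2 | hr
X1 | 2 | fin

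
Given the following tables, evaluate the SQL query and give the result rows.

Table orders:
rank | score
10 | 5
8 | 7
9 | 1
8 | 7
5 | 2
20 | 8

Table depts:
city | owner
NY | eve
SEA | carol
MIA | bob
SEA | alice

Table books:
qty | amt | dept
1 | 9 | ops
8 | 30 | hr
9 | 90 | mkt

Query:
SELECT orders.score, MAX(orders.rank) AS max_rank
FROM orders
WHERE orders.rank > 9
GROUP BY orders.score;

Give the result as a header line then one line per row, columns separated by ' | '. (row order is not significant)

== RESULT ==
orders.score | max_rank
5 | 10
8 | 20

Derivation:
After WHERE (2 rows):
orders.rank | orders.score
10 | 5
20 | 8
After GROUP BY (2 rows):
orders.score | max_rank
5 | 10
8 | 20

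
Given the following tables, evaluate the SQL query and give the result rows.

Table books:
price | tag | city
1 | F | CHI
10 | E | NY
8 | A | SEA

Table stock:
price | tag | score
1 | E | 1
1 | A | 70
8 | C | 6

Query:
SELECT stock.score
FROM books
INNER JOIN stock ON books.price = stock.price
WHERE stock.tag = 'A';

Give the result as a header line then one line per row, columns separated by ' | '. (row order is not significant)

After JOIN stock (3 rows):
books.price | books.tag | books.city | stock.price | stock.tag | stock.score
1 | F | CHI | 1 | E | 1
1 | F | CHI | 1 | A | 70
8 | A | SEA | 8 | C | 6
After WHERE (1 rows):
books.price | books.tag | books.city | stock.price | stock.tag | stock.score
1 | F | CHI | 1 | A | 70
After SELECT (1 rows):
stock.score
70

== RESULT ==
stock.score
70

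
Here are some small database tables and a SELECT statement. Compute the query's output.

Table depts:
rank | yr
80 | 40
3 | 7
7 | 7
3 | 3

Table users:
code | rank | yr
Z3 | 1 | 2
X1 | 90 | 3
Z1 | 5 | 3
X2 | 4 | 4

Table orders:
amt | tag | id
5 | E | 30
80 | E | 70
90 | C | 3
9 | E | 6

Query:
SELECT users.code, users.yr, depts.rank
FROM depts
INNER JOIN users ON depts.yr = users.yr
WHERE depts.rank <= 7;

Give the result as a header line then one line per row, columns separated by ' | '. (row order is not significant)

After JOIN users (2 rows):
depts.rank | depts.yr | users.code | users.rank | users.yr
3 | 3 | X1 | 90 | 3
3 | 3 | Z1 | 5 | 3
After WHERE (2 rows):
depts.rank | depts.yr | users.code | users.rank | users.yr
3 | 3 | X1 | 90 | 3
3 | 3 | Z1 | 5 | 3
After SELECT (2 rows):
users.code | users.yr | depts.rank
X1 | 3 | 3
Z1 | 3 | 3

== RESULT ==
users.code | users.yr | depts.rank
X1 | 3 | 3
Z1 | 3 | 3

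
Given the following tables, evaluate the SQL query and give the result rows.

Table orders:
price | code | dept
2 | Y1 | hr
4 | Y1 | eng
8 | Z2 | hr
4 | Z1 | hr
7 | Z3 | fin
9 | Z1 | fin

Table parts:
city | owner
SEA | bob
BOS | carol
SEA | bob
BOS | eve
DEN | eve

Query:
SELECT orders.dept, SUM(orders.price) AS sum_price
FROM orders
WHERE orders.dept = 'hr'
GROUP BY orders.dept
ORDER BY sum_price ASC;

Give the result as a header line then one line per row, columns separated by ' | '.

After WHERE (3 rows):
orders.price | orders.code | orders.dept
2 | Y1 | hr
8 | Z2 | hr
4 | Z1 | hr
After GROUP BY (1 rows):
orders.dept | sum_price
hr | 14
After ORDER BY (1 rows):
orders.dept | sum_price
hr | 14

== RESULT ==
orders.dept | sum_price
hr | 14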